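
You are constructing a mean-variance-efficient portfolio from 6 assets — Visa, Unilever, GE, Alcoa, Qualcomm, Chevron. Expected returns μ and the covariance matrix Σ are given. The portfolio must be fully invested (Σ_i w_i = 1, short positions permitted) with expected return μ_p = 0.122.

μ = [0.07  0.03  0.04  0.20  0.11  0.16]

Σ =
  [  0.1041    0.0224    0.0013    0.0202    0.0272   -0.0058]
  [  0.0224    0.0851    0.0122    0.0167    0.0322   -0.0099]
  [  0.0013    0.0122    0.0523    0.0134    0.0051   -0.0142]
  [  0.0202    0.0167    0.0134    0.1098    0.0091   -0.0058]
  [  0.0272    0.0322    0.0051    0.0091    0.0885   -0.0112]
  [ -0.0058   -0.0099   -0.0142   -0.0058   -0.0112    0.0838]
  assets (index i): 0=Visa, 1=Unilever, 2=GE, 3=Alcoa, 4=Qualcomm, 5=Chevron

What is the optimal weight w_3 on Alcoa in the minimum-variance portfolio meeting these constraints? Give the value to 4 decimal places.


0.1766

g=Σ⁻¹μ = [0.1759  -0.4286  0.9085  1.7501  1.4079  2.3341]
h=Σ⁻¹𝟙 = [6.1486  5.2419  20.5449  4.9472  8.0727  17.8807]
a=μᵀg=0.914130  b=𝟙ᵀg=6.147806  c=𝟙ᵀh=62.835994  D=ac−b²=19.644750
λ₁=(c·0.122−b)/D = (62.835994·0.122−6.147806)/19.644750 = 0.077282
λ₂=(a−b·0.122)/D = (0.914130−6.147806·0.122)/19.644750 = 0.008353
w* = 0.077282·g + 0.008353·h:
  w_0 = 0.077282·0.1759 + 0.008353·6.1486 = 0.0650  (Visa)
  w_1 = 0.077282·-0.4286 + 0.008353·5.2419 = 0.0107  (Unilever)
  w_2 = 0.077282·0.9085 + 0.008353·20.5449 = 0.2418  (GE)
  w_3 = 0.077282·1.7501 + 0.008353·4.9472 = 0.1766  (Alcoa)
  w_4 = 0.077282·1.4079 + 0.008353·8.0727 = 0.1762  (Qualcomm)
  w_5 = 0.077282·2.3341 + 0.008353·17.8807 = 0.3297  (Chevron)
Σw_i=1.0000  μᵀw=0.1220
σ²=wᵀΣw=λ₁·μ_p+λ₂ = 0.077282·0.122 + 0.008353 = 0.017782 ≈ 0.0178


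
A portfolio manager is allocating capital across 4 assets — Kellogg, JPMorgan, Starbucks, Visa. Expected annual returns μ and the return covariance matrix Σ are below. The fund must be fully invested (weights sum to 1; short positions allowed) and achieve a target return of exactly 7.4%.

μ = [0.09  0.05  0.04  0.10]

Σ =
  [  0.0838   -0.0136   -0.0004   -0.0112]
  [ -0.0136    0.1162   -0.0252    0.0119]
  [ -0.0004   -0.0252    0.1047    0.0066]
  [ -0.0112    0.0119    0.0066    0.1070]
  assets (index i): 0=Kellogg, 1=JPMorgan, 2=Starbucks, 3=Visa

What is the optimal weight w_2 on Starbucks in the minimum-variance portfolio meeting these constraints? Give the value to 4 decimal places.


p=Σ⁻¹μ = [1.3015  0.5836  0.4659  0.9772]
q=Σ⁻¹𝟙 = [15.1308  12.0629  11.9544  8.8506]
a=μᵀp=0.262669  b=𝟙ᵀp=3.328158  c=𝟙ᵀq=47.998729  D=ac−b²=1.531124
λ₁=(c·0.074−b)/D = (47.998729·0.074−3.328158)/1.531124 = 0.146133
λ₂=(a−b·0.074)/D = (0.262669−3.328158·0.074)/1.531124 = 0.010701
w* = 0.146133·p + 0.010701·q:
  w_0 = 0.146133·1.3015 + 0.010701·15.1308 = 0.3521  (Kellogg)
  w_1 = 0.146133·0.5836 + 0.010701·12.0629 = 0.2144  (JPMorgan)
  w_2 = 0.146133·0.4659 + 0.010701·11.9544 = 0.1960  (Starbucks)
  w_3 = 0.146133·0.9772 + 0.010701·8.8506 = 0.2375  (Visa)
Σw_i=1.0000  μᵀw=0.0740
σ²=wᵀΣw=λ₁·μ_p+λ₂ = 0.146133·0.074 + 0.010701 = 0.021515 ≈ 0.0215

0.1960


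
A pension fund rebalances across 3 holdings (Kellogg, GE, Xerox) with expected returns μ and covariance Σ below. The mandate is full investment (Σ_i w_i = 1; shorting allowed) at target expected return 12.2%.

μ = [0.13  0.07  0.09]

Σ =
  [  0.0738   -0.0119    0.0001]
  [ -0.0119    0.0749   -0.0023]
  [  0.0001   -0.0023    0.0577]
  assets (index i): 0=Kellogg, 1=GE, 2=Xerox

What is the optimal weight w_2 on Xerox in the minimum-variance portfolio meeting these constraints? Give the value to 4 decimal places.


0.2146

u=Σ⁻¹μ = [1.9684  1.2967  1.6081]
v=Σ⁻¹𝟙 = [16.1821  16.4736  17.9596]
a=μᵀu=0.491391  b=𝟙ᵀu=4.873196  c=𝟙ᵀv=50.615377  D=ac−b²=1.123887
λ₁=(c·0.122−b)/D = (50.615377·0.122−4.873196)/1.123887 = 1.158373
λ₂=(a−b·0.122)/D = (0.491391−4.873196·0.122)/1.123887 = -0.091770
w* = 1.158373·u + -0.091770·v:
  w_0 = 1.158373·1.9684 + -0.091770·16.1821 = 0.7951  (Kellogg)
  w_1 = 1.158373·1.2967 + -0.091770·16.4736 = -0.0097  (GE)
  w_2 = 1.158373·1.6081 + -0.091770·17.9596 = 0.2146  (Xerox)
Σw_i=1.0000  μᵀw=0.1220
σ²=wᵀΣw=λ₁·μ_p+λ₂ = 1.158373·0.122 + -0.091770 = 0.049551 ≈ 0.0496


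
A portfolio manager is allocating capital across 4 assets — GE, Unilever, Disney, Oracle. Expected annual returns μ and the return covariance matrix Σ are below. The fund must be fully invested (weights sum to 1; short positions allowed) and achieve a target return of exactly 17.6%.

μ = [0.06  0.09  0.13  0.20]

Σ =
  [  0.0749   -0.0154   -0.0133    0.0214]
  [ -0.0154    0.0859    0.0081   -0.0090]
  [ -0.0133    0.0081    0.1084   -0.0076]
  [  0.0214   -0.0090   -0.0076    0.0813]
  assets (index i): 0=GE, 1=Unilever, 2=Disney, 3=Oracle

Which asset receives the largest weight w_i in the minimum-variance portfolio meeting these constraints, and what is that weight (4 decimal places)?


u=Σ⁻¹μ = [0.5702  1.2926  1.3535  2.5796]
v=Σ⁻¹𝟙 = [15.1171  14.4818  10.7641  10.9303]
a=μᵀu=0.842408  b=𝟙ᵀu=5.795789  c=𝟙ᵀv=51.293357  D=ac−b²=9.618750
λ₁=(c·0.176−b)/D = (51.293357·0.176−5.795789)/9.618750 = 0.335994
λ₂=(a−b·0.176)/D = (0.842408−5.795789·0.176)/9.618750 = -0.018469
w* = 0.335994·u + -0.018469·v:
  w_0 = 0.335994·0.5702 + -0.018469·15.1171 = -0.0876  (GE)
  w_1 = 0.335994·1.2926 + -0.018469·14.4818 = 0.1668  (Unilever)
  w_2 = 0.335994·1.3535 + -0.018469·10.7641 = 0.2560  (Disney)
  w_3 = 0.335994·2.5796 + -0.018469·10.9303 = 0.6648  (Oracle)
Σw_i=1.0000  μᵀw=0.1760
σ²=wᵀΣw=λ₁·μ_p+λ₂ = 0.335994·0.176 + -0.018469 = 0.040666 ≈ 0.0407

Oracle (0.6648)


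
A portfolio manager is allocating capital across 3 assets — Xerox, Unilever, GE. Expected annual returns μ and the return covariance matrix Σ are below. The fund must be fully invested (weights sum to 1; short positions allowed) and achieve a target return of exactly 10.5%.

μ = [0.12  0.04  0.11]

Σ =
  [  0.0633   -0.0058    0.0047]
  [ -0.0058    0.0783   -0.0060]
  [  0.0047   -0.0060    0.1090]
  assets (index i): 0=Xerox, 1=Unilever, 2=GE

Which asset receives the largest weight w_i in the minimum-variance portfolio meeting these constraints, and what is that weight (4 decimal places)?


Xerox (0.5651)

p=Σ⁻¹μ = [1.8903  0.7250  0.9676]
q=Σ⁻¹𝟙 = [16.4562  14.7010  9.2740]
a=μᵀp=0.362273  b=𝟙ᵀp=3.582922  c=𝟙ᵀq=40.431195  D=ac−b²=1.809801
λ₁=(c·0.105−b)/D = (40.431195·0.105−3.582922)/1.809801 = 0.365981
λ₂=(a−b·0.105)/D = (0.362273−3.582922·0.105)/1.809801 = -0.007699
w* = 0.365981·p + -0.007699·q:
  w_0 = 0.365981·1.8903 + -0.007699·16.4562 = 0.5651  (Xerox)
  w_1 = 0.365981·0.7250 + -0.007699·14.7010 = 0.1522  (Unilever)
  w_2 = 0.365981·0.9676 + -0.007699·9.2740 = 0.2827  (GE)
Σw_i=1.0000  μᵀw=0.1050
σ²=wᵀΣw=λ₁·μ_p+λ₂ = 0.365981·0.105 + -0.007699 = 0.030729 ≈ 0.0307


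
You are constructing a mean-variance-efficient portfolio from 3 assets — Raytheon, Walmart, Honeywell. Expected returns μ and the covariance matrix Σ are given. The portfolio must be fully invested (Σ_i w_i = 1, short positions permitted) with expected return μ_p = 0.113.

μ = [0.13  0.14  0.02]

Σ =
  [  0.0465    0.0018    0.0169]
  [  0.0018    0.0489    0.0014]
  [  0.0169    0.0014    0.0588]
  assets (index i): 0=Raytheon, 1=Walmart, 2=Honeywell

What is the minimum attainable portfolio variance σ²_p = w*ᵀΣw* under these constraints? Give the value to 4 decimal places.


u=Σ⁻¹μ = [2.8907  2.7725  -0.5567]
v=Σ⁻¹𝟙 = [16.4572  19.5059  11.8123]
a=μᵀu=0.752810  b=𝟙ᵀu=5.106516  c=𝟙ᵀv=47.775475  D=ac−b²=9.889361
λ₁=(c·0.113−b)/D = (47.775475·0.113−5.106516)/9.889361 = 0.029538
λ₂=(a−b·0.113)/D = (0.752810−5.106516·0.113)/9.889361 = 0.017774
w* = 0.029538·u + 0.017774·v:
  w_0 = 0.029538·2.8907 + 0.017774·16.4572 = 0.3779  (Raytheon)
  w_1 = 0.029538·2.7725 + 0.017774·19.5059 = 0.4286  (Walmart)
  w_2 = 0.029538·-0.5567 + 0.017774·11.8123 = 0.1935  (Honeywell)
Σw_i=1.0000  μᵀw=0.1130
σ²=wᵀΣw=λ₁·μ_p+λ₂ = 0.029538·0.113 + 0.017774 = 0.021112 ≈ 0.0211

0.0211


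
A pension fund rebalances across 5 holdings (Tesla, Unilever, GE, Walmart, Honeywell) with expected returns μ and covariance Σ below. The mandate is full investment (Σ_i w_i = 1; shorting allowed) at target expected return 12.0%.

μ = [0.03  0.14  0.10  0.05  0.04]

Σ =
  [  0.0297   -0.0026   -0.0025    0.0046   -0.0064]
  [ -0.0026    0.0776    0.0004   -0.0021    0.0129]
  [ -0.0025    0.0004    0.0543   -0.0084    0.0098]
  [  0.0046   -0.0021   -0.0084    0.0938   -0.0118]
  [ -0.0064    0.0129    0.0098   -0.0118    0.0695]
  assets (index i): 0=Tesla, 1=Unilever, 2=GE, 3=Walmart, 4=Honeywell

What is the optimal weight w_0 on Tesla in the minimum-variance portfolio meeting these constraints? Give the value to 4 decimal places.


0.0168

u=Σ⁻¹μ = [1.2672  1.8228  1.9609  0.7123  0.1983]
v=Σ⁻¹𝟙 = [37.6171  11.8841  19.3045  12.7084  15.0823]
a=μᵀu=0.532843  b=𝟙ᵀu=5.961450  c=𝟙ᵀv=96.596393  D=ac−b²=15.931776
λ₁=(c·0.120−b)/D = (96.596393·0.120−5.961450)/15.931776 = 0.353389
λ₂=(a−b·0.120)/D = (0.532843−5.961450·0.120)/15.931776 = -0.011457
w* = 0.353389·u + -0.011457·v:
  w_0 = 0.353389·1.2672 + -0.011457·37.6171 = 0.0168  (Tesla)
  w_1 = 0.353389·1.8228 + -0.011457·11.8841 = 0.5080  (Unilever)
  w_2 = 0.353389·1.9609 + -0.011457·19.3045 = 0.4718  (GE)
  w_3 = 0.353389·0.7123 + -0.011457·12.7084 = 0.1061  (Walmart)
  w_4 = 0.353389·0.1983 + -0.011457·15.0823 = -0.1027  (Honeywell)
Σw_i=1.0000  μᵀw=0.1200
σ²=wᵀΣw=λ₁·μ_p+λ₂ = 0.353389·0.120 + -0.011457 = 0.030950 ≈ 0.0309


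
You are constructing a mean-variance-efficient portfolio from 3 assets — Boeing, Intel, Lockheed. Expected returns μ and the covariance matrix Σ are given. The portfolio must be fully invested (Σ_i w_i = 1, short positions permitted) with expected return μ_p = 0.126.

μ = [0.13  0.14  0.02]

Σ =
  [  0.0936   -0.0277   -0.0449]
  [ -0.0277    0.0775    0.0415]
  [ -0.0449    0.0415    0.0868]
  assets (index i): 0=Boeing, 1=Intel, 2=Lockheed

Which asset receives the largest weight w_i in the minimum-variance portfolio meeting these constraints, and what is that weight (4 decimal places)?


g=Σ⁻¹μ = [2.2159  2.5018  0.1805]
h=Σ⁻¹𝟙 = [22.5780  11.4921  17.7055]
a=μᵀg=0.641921  b=𝟙ᵀg=4.898145  c=𝟙ᵀh=51.775573  D=ac−b²=9.244003
λ₁=(c·0.126−b)/D = (51.775573·0.126−4.898145)/9.244003 = 0.175852
λ₂=(a−b·0.126)/D = (0.641921−4.898145·0.126)/9.244003 = 0.002678
w* = 0.175852·g + 0.002678·h:
  w_0 = 0.175852·2.2159 + 0.002678·22.5780 = 0.4501  (Boeing)
  w_1 = 0.175852·2.5018 + 0.002678·11.4921 = 0.4707  (Intel)
  w_2 = 0.175852·0.1805 + 0.002678·17.7055 = 0.0792  (Lockheed)
Σw_i=1.0000  μᵀw=0.1260
σ²=wᵀΣw=λ₁·μ_p+λ₂ = 0.175852·0.126 + 0.002678 = 0.024835 ≈ 0.0248

Intel (0.4707)


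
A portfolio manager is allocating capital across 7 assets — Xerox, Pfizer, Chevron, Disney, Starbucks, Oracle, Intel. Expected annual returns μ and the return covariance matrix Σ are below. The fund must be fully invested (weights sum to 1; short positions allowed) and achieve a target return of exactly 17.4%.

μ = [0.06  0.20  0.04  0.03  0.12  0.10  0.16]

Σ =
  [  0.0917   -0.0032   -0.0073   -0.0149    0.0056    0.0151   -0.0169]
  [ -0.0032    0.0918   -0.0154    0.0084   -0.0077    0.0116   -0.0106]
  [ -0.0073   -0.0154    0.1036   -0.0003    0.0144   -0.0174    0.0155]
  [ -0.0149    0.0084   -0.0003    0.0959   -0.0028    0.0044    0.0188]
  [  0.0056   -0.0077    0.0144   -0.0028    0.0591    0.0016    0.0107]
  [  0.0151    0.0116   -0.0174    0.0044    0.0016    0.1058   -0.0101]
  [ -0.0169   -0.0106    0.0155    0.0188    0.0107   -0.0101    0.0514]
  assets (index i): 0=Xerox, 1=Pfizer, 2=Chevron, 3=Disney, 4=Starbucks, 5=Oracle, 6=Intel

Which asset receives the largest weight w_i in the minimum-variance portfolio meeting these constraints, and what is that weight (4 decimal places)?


u=Σ⁻¹μ = [1.1995  2.7872  0.2223  -0.5457  1.4348  0.8966  4.0921]
v=Σ⁻¹𝟙 = [15.1441  14.6618  9.6501  7.2824  11.3002  8.8264  21.2665]
a=μᵀu=1.538506  b=𝟙ᵀu=10.086787  c=𝟙ᵀv=88.131488  D=ac−b²=33.847562
λ₁=(c·0.174−b)/D = (88.131488·0.174−10.086787)/33.847562 = 0.155051
λ₂=(a−b·0.174)/D = (1.538506−10.086787·0.174)/33.847562 = -0.006399
w* = 0.155051·u + -0.006399·v:
  w_0 = 0.155051·1.1995 + -0.006399·15.1441 = 0.0891  (Xerox)
  w_1 = 0.155051·2.7872 + -0.006399·14.6618 = 0.3383  (Pfizer)
  w_2 = 0.155051·0.2223 + -0.006399·9.6501 = -0.0273  (Chevron)
  w_3 = 0.155051·-0.5457 + -0.006399·7.2824 = -0.1312  (Disney)
  w_4 = 0.155051·1.4348 + -0.006399·11.3002 = 0.1502  (Starbucks)
  w_5 = 0.155051·0.8966 + -0.006399·8.8264 = 0.0825  (Oracle)
  w_6 = 0.155051·4.0921 + -0.006399·21.2665 = 0.4984  (Intel)
Σw_i=1.0000  μᵀw=0.1740
σ²=wᵀΣw=λ₁·μ_p+λ₂ = 0.155051·0.174 + -0.006399 = 0.020580 ≈ 0.0206

Intel (0.4984)


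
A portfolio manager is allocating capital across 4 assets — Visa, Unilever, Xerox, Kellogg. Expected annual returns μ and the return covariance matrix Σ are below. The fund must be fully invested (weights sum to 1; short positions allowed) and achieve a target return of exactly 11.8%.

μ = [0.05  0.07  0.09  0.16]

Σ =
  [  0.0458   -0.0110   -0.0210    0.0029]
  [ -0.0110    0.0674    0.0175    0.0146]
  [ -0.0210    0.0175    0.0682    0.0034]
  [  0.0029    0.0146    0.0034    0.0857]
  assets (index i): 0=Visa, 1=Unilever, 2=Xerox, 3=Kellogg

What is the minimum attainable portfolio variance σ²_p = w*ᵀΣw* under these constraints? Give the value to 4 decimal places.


g=Σ⁻¹μ = [1.8903  0.5560  1.6772  1.6418]
h=Σ⁻¹𝟙 = [34.4037  13.2730  21.4820  7.3910]
a=μᵀg=0.547062  b=𝟙ᵀg=5.765227  c=𝟙ᵀh=76.549651  D=ac−b²=8.639545
λ₁=(c·0.118−b)/D = (76.549651·0.118−5.765227)/8.639545 = 0.378218
λ₂=(a−b·0.118)/D = (0.547062−5.765227·0.118)/8.639545 = -0.015422
w* = 0.378218·g + -0.015422·h:
  w_0 = 0.378218·1.8903 + -0.015422·34.4037 = 0.1844  (Visa)
  w_1 = 0.378218·0.5560 + -0.015422·13.2730 = 0.0056  (Unilever)
  w_2 = 0.378218·1.6772 + -0.015422·21.4820 = 0.3031  (Xerox)
  w_3 = 0.378218·1.6418 + -0.015422·7.3910 = 0.5070  (Kellogg)
Σw_i=1.0000  μᵀw=0.1180
σ²=wᵀΣw=λ₁·μ_p+λ₂ = 0.378218·0.118 + -0.015422 = 0.029208 ≈ 0.0292

0.0292


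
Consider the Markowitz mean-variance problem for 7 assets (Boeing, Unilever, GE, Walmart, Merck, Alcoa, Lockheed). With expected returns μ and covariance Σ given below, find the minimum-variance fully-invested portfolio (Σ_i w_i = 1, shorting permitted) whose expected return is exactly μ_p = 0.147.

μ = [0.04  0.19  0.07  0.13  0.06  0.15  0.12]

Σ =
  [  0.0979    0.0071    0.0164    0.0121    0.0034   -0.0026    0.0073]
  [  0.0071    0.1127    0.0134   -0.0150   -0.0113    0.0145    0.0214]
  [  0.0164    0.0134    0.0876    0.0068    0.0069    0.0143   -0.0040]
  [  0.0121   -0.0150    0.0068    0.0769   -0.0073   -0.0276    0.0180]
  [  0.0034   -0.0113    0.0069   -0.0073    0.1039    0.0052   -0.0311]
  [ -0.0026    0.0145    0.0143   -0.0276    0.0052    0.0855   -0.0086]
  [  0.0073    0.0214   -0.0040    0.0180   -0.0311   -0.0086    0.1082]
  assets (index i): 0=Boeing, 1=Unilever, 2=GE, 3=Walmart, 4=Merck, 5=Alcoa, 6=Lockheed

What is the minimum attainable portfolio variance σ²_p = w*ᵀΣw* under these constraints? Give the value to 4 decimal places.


0.0181

u=Σ⁻¹μ = [-0.0818  1.7286  -0.1118  2.8295  1.0946  2.4051  0.8036]
v=Σ⁻¹𝟙 = [5.9187  7.8348  4.5471  17.8601  13.3130  15.7045  9.5650]
a=μᵀu=1.208040  b=𝟙ᵀu=8.667715  c=𝟙ᵀv=74.743090  D=ac−b²=15.163342
λ₁=(c·0.147−b)/D = (74.743090·0.147−8.667715)/15.163342 = 0.152969
λ₂=(a−b·0.147)/D = (1.208040−8.667715·0.147)/15.163342 = -0.004360
w* = 0.152969·u + -0.004360·v:
  w_0 = 0.152969·-0.0818 + -0.004360·5.9187 = -0.0383  (Boeing)
  w_1 = 0.152969·1.7286 + -0.004360·7.8348 = 0.2303  (Unilever)
  w_2 = 0.152969·-0.1118 + -0.004360·4.5471 = -0.0369  (GE)
  w_3 = 0.152969·2.8295 + -0.004360·17.8601 = 0.3549  (Walmart)
  w_4 = 0.152969·1.0946 + -0.004360·13.3130 = 0.1094  (Merck)
  w_5 = 0.152969·2.4051 + -0.004360·15.7045 = 0.2994  (Alcoa)
  w_6 = 0.152969·0.8036 + -0.004360·9.5650 = 0.0812  (Lockheed)
Σw_i=1.0000  μᵀw=0.1470
σ²=wᵀΣw=λ₁·μ_p+λ₂ = 0.152969·0.147 + -0.004360 = 0.018126 ≈ 0.0181


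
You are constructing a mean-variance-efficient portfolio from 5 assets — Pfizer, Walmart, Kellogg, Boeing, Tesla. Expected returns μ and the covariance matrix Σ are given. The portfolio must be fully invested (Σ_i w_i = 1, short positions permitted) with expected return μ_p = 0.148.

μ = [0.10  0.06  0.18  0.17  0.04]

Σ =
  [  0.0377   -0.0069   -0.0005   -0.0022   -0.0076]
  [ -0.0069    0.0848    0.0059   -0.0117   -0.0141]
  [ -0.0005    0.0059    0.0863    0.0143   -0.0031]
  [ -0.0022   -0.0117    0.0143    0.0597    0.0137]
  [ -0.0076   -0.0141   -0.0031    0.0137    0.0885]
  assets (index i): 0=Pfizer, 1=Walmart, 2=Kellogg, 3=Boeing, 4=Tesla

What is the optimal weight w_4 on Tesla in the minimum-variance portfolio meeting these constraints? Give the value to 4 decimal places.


-0.0441

u=Σ⁻¹μ = [3.1902  1.3266  1.5844  2.7142  0.5726]
v=Σ⁻¹𝟙 = [34.0281  18.7108  8.3540  16.2321  14.9825]
a=μᵀu=1.168115  b=𝟙ᵀu=9.387927  c=𝟙ᵀv=92.307456  D=ac−b²=19.692578
λ₁=(c·0.148−b)/D = (92.307456·0.148−9.387927)/19.692578 = 0.217015
λ₂=(a−b·0.148)/D = (1.168115−9.387927·0.148)/19.692578 = -0.011238
w* = 0.217015·u + -0.011238·v:
  w_0 = 0.217015·3.1902 + -0.011238·34.0281 = 0.3099  (Pfizer)
  w_1 = 0.217015·1.3266 + -0.011238·18.7108 = 0.0776  (Walmart)
  w_2 = 0.217015·1.5844 + -0.011238·8.3540 = 0.2500  (Kellogg)
  w_3 = 0.217015·2.7142 + -0.011238·16.2321 = 0.4066  (Boeing)
  w_4 = 0.217015·0.5726 + -0.011238·14.9825 = -0.0441  (Tesla)
Σw_i=1.0000  μᵀw=0.1480
σ²=wᵀΣw=λ₁·μ_p+λ₂ = 0.217015·0.148 + -0.011238 = 0.020881 ≈ 0.0209


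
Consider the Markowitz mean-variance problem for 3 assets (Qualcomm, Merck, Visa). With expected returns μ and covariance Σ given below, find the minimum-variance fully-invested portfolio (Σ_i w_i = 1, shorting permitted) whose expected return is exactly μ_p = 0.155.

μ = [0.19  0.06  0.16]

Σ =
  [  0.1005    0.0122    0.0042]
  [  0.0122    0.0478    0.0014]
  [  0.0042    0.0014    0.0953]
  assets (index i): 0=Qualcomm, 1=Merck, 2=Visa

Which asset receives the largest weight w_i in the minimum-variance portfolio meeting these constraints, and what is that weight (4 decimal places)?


Qualcomm (0.4291)

u=Σ⁻¹μ = [1.7310  0.7668  1.5914]
v=Σ⁻¹𝟙 = [7.2571  18.7784  9.8975]
a=μᵀu=0.629509  b=𝟙ᵀu=4.089143  c=𝟙ᵀv=35.932942  D=ac−b²=5.899006
λ₁=(c·0.155−b)/D = (35.932942·0.155−4.089143)/5.899006 = 0.250968
λ₂=(a−b·0.155)/D = (0.629509−4.089143·0.155)/5.899006 = -0.000730
w* = 0.250968·u + -0.000730·v:
  w_0 = 0.250968·1.7310 + -0.000730·7.2571 = 0.4291  (Qualcomm)
  w_1 = 0.250968·0.7668 + -0.000730·18.7784 = 0.1787  (Merck)
  w_2 = 0.250968·1.5914 + -0.000730·9.8975 = 0.3922  (Visa)
Σw_i=1.0000  μᵀw=0.1550
σ²=wᵀΣw=λ₁·μ_p+λ₂ = 0.250968·0.155 + -0.000730 = 0.038170 ≈ 0.0382


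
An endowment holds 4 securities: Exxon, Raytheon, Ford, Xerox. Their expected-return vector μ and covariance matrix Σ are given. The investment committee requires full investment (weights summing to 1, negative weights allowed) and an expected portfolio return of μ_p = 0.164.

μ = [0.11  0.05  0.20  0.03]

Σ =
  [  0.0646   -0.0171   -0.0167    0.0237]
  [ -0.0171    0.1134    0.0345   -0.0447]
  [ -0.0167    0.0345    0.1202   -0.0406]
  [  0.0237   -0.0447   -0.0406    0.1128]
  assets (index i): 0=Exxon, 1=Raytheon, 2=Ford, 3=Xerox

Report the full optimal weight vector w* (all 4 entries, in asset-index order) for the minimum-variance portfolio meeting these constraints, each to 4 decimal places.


x=Σ⁻¹μ = [2.0784  0.4130  2.0852  0.7435]
y=Σ⁻¹𝟙 = [16.6301  13.6646  11.7838  15.0274]
a=μᵀx=0.688627  b=𝟙ᵀx=5.320112  c=𝟙ᵀy=57.105818  D=ac−b²=11.021043
λ₁=(c·0.164−b)/D = (57.105818·0.164−5.320112)/11.021043 = 0.367047
λ₂=(a−b·0.164)/D = (0.688627−5.320112·0.164)/11.021043 = -0.016684
w* = 0.367047·x + -0.016684·y:
  w_0 = 0.367047·2.0784 + -0.016684·16.6301 = 0.4854  (Exxon)
  w_1 = 0.367047·0.4130 + -0.016684·13.6646 = -0.0764  (Raytheon)
  w_2 = 0.367047·2.0852 + -0.016684·11.7838 = 0.5688  (Ford)
  w_3 = 0.367047·0.7435 + -0.016684·15.0274 = 0.0222  (Xerox)
Σw_i=1.0000  μᵀw=0.1640
σ²=wᵀΣw=λ₁·μ_p+λ₂ = 0.367047·0.164 + -0.016684 = 0.043512 ≈ 0.0435

0.4854  -0.0764  0.5688  0.0222


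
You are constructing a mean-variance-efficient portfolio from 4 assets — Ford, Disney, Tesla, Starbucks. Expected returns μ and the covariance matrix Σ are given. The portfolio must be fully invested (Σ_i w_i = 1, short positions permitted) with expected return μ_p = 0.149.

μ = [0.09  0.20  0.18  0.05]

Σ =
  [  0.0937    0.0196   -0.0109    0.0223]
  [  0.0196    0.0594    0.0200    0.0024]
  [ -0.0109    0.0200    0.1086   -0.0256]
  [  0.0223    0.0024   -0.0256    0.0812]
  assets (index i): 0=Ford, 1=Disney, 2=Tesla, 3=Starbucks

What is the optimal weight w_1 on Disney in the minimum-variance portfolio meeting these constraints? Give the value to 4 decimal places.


0.4052

p=Σ⁻¹μ = [0.3373  2.7513  1.3922  0.8807]
q=Σ⁻¹𝟙 = [6.5386  10.3519  11.1978  13.7439]
a=μᵀp=0.875268  b=𝟙ᵀp=5.361649  c=𝟙ᵀq=41.832211  D=ac−b²=7.867115
λ₁=(c·0.149−b)/D = (41.832211·0.149−5.361649)/7.867115 = 0.110759
λ₂=(a−b·0.149)/D = (0.875268−5.361649·0.149)/7.867115 = 0.009709
w* = 0.110759·p + 0.009709·q:
  w_0 = 0.110759·0.3373 + 0.009709·6.5386 = 0.1008  (Ford)
  w_1 = 0.110759·2.7513 + 0.009709·10.3519 = 0.4052  (Disney)
  w_2 = 0.110759·1.3922 + 0.009709·11.1978 = 0.2629  (Tesla)
  w_3 = 0.110759·0.8807 + 0.009709·13.7439 = 0.2310  (Starbucks)
Σw_i=1.0000  μᵀw=0.1490
σ²=wᵀΣw=λ₁·μ_p+λ₂ = 0.110759·0.149 + 0.009709 = 0.026212 ≈ 0.0262


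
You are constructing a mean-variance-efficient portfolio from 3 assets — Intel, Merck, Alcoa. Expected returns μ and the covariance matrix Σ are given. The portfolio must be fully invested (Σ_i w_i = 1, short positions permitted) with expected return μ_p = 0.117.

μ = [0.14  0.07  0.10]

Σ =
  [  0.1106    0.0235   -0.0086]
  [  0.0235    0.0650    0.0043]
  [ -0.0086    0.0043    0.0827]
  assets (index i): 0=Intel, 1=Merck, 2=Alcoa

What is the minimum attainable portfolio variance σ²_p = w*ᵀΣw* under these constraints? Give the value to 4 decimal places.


0.0406

u=Σ⁻¹μ = [1.2537  0.5369  1.3117]
v=Σ⁻¹𝟙 = [7.4715  11.8729  12.2515]
a=μᵀu=0.344270  b=𝟙ᵀu=3.102268  c=𝟙ᵀv=31.595941  D=ac−b²=1.253469
λ₁=(c·0.117−b)/D = (31.595941·0.117−3.102268)/1.253469 = 0.474249
λ₂=(a−b·0.117)/D = (0.344270−3.102268·0.117)/1.253469 = -0.014915
w* = 0.474249·u + -0.014915·v:
  w_0 = 0.474249·1.2537 + -0.014915·7.4715 = 0.4831  (Intel)
  w_1 = 0.474249·0.5369 + -0.014915·11.8729 = 0.0775  (Merck)
  w_2 = 0.474249·1.3117 + -0.014915·12.2515 = 0.4393  (Alcoa)
Σw_i=1.0000  μᵀw=0.1170
σ²=wᵀΣw=λ₁·μ_p+λ₂ = 0.474249·0.117 + -0.014915 = 0.040572 ≈ 0.0406


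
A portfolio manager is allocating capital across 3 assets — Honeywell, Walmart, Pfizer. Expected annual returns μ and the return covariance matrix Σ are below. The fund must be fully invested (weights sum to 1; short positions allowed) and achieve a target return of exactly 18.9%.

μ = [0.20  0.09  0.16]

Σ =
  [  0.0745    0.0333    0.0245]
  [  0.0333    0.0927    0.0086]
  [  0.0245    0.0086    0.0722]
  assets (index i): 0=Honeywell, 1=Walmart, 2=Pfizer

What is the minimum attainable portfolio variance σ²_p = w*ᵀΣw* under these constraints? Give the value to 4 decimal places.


p=Σ⁻¹μ = [2.1775  0.0522  1.4709]
q=Σ⁻¹𝟙 = [6.5708  7.4312  10.7356]
a=μᵀp=0.675549  b=𝟙ᵀp=3.700646  c=𝟙ᵀq=24.737482  D=ac−b²=3.016598
λ₁=(c·0.189−b)/D = (24.737482·0.189−3.700646)/3.016598 = 0.323125
λ₂=(a−b·0.189)/D = (0.675549−3.700646·0.189)/3.016598 = -0.007914
w* = 0.323125·p + -0.007914·q:
  w_0 = 0.323125·2.1775 + -0.007914·6.5708 = 0.6516  (Honeywell)
  w_1 = 0.323125·0.0522 + -0.007914·7.4312 = -0.0419  (Walmart)
  w_2 = 0.323125·1.4709 + -0.007914·10.7356 = 0.3903  (Pfizer)
Σw_i=1.0000  μᵀw=0.1890
σ²=wᵀΣw=λ₁·μ_p+λ₂ = 0.323125·0.189 + -0.007914 = 0.053157 ≈ 0.0532

0.0532


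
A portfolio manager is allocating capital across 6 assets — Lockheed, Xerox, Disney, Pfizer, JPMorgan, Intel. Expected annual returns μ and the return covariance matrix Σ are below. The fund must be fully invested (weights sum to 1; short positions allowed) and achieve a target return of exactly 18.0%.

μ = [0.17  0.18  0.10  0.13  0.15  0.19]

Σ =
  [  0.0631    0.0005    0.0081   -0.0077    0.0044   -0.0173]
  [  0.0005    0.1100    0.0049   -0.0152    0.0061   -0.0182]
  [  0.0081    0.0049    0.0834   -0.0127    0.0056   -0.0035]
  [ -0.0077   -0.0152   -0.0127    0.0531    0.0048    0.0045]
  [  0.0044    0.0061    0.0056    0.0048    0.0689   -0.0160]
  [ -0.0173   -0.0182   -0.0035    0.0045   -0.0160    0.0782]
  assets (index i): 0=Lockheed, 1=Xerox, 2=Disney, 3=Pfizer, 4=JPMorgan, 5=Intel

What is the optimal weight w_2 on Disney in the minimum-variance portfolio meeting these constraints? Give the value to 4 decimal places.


-0.0955

u=Σ⁻¹μ = [3.9437  2.6190  1.2147  3.4894  2.3369  4.2434]
v=Σ⁻¹𝟙 = [22.6698  15.1073  12.9220  26.2710  14.2596  23.3031]
a=μᵀu=2.873725  b=𝟙ᵀu=17.847122  c=𝟙ᵀv=114.532706  D=ac−b²=10.615717
λ₁=(c·0.180−b)/D = (114.532706·0.180−17.847122)/10.615717 = 0.260817
λ₂=(a−b·0.180)/D = (2.873725−17.847122·0.180)/10.615717 = -0.031911
w* = 0.260817·u + -0.031911·v:
  w_0 = 0.260817·3.9437 + -0.031911·22.6698 = 0.3052  (Lockheed)
  w_1 = 0.260817·2.6190 + -0.031911·15.1073 = 0.2010  (Xerox)
  w_2 = 0.260817·1.2147 + -0.031911·12.9220 = -0.0955  (Disney)
  w_3 = 0.260817·3.4894 + -0.031911·26.2710 = 0.0718  (Pfizer)
  w_4 = 0.260817·2.3369 + -0.031911·14.2596 = 0.1545  (JPMorgan)
  w_5 = 0.260817·4.2434 + -0.031911·23.3031 = 0.3631  (Intel)
Σw_i=1.0000  μᵀw=0.1800
σ²=wᵀΣw=λ₁·μ_p+λ₂ = 0.260817·0.180 + -0.031911 = 0.015036 ≈ 0.0150


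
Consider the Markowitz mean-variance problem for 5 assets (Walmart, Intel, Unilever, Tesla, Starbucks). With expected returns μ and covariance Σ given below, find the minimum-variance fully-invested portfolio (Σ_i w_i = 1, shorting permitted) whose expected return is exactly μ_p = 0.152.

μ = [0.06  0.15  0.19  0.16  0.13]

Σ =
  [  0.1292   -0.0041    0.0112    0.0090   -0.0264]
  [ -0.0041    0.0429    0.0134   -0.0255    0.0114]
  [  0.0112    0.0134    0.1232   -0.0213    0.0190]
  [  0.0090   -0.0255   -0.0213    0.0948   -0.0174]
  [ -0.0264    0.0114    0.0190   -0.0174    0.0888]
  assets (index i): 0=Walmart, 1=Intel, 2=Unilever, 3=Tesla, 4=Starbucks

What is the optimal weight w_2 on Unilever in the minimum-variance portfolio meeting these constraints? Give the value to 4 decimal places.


0.1216

g=Σ⁻¹μ = [0.5426  4.8317  1.3561  3.4976  1.4002]
h=Σ⁻¹𝟙 = [9.4160  32.0328  5.5523  21.9146  13.0544]
a=μᵀg=1.756614  b=𝟙ᵀg=11.628228  c=𝟙ᵀh=81.970133  D=ac−b²=8.774232
λ₁=(c·0.152−b)/D = (81.970133·0.152−11.628228)/8.774232 = 0.094736
λ₂=(a−b·0.152)/D = (1.756614−11.628228·0.152)/8.774232 = -0.001240
w* = 0.094736·g + -0.001240·h:
  w_0 = 0.094736·0.5426 + -0.001240·9.4160 = 0.0397  (Walmart)
  w_1 = 0.094736·4.8317 + -0.001240·32.0328 = 0.4180  (Intel)
  w_2 = 0.094736·1.3561 + -0.001240·5.5523 = 0.1216  (Unilever)
  w_3 = 0.094736·3.4976 + -0.001240·21.9146 = 0.3042  (Tesla)
  w_4 = 0.094736·1.4002 + -0.001240·13.0544 = 0.1165  (Starbucks)
Σw_i=1.0000  μᵀw=0.1520
σ²=wᵀΣw=λ₁·μ_p+λ₂ = 0.094736·0.152 + -0.001240 = 0.013160 ≈ 0.0132


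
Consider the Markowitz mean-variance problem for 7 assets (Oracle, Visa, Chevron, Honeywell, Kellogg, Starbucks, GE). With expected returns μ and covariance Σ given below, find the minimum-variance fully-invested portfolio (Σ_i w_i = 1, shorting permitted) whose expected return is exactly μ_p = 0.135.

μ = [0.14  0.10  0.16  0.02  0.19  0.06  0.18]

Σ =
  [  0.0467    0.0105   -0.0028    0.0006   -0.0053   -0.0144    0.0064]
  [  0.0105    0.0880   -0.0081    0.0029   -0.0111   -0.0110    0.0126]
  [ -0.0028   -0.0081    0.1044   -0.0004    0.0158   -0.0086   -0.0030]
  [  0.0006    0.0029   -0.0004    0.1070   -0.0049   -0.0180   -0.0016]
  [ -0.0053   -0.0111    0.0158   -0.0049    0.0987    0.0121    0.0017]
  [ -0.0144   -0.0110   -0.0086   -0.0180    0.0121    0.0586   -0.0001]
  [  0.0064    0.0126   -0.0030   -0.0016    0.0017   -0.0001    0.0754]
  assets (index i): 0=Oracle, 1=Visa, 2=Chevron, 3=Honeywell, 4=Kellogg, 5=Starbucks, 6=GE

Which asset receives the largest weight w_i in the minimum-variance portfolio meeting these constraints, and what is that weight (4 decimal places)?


u=Σ⁻¹μ = [3.4411  1.0632  1.6881  0.6153  1.6911  2.1600  1.9625]
v=Σ⁻¹𝟙 = [28.4495  12.1912  13.0222  14.6444  7.6863  31.1828  9.5075]
a=μᵀu=1.674626  b=𝟙ᵀu=12.621190  c=𝟙ᵀv=116.683798  D=ac−b²=36.107299
λ₁=(c·0.135−b)/D = (116.683798·0.135−12.621190)/36.107299 = 0.086717
λ₂=(a−b·0.135)/D = (1.674626−12.621190·0.135)/36.107299 = -0.000810
w* = 0.086717·u + -0.000810·v:
  w_0 = 0.086717·3.4411 + -0.000810·28.4495 = 0.2754  (Oracle)
  w_1 = 0.086717·1.0632 + -0.000810·12.1912 = 0.0823  (Visa)
  w_2 = 0.086717·1.6881 + -0.000810·13.0222 = 0.1358  (Chevron)
  w_3 = 0.086717·0.6153 + -0.000810·14.6444 = 0.0415  (Honeywell)
  w_4 = 0.086717·1.6911 + -0.000810·7.6863 = 0.1404  (Kellogg)
  w_5 = 0.086717·2.1600 + -0.000810·31.1828 = 0.1621  (Starbucks)
  w_6 = 0.086717·1.9625 + -0.000810·9.5075 = 0.1625  (GE)
Σw_i=1.0000  μᵀw=0.1350
σ²=wᵀΣw=λ₁·μ_p+λ₂ = 0.086717·0.135 + -0.000810 = 0.010897 ≈ 0.0109

Oracle (0.2754)


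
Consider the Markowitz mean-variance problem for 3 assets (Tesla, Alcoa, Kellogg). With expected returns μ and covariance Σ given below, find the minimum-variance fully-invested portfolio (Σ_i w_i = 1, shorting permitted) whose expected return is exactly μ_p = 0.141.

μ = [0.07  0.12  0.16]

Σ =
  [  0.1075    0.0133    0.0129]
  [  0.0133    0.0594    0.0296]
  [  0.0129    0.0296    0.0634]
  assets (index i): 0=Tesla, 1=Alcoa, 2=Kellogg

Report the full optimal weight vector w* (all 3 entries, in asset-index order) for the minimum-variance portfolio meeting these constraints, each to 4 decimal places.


p=Σ⁻¹μ = [0.2913  0.9473  2.0221]
q=Σ⁻¹𝟙 = [6.8594  10.6012  9.4278]
a=μᵀp=0.457607  b=𝟙ᵀp=3.260737  c=𝟙ᵀq=26.888315  D=ac−b²=1.671878
λ₁=(c·0.141−b)/D = (26.888315·0.141−3.260737)/1.671878 = 0.317317
λ₂=(a−b·0.141)/D = (0.457607−3.260737·0.141)/1.671878 = -0.001290
w* = 0.317317·p + -0.001290·q:
  w_0 = 0.317317·0.2913 + -0.001290·6.8594 = 0.0836  (Tesla)
  w_1 = 0.317317·0.9473 + -0.001290·10.6012 = 0.2869  (Alcoa)
  w_2 = 0.317317·2.0221 + -0.001290·9.4278 = 0.6295  (Kellogg)
Σw_i=1.0000  μᵀw=0.1410
σ²=wᵀΣw=λ₁·μ_p+λ₂ = 0.317317·0.141 + -0.001290 = 0.043452 ≈ 0.0435

0.0836  0.2869  0.6295


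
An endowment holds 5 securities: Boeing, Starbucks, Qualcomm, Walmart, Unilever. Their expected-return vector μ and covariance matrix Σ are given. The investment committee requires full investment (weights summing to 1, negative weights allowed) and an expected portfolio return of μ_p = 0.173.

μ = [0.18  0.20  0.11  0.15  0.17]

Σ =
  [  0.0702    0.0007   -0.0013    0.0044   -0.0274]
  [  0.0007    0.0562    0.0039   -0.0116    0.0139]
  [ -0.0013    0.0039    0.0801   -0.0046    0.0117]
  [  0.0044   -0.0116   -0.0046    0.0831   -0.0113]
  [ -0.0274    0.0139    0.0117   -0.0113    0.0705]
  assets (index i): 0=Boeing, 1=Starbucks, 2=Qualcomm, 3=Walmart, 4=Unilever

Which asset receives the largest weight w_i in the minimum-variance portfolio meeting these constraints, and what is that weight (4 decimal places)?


g=Σ⁻¹μ = [3.7633  3.1077  0.9163  2.5691  3.5210]
h=Σ⁻¹𝟙 = [21.2145  15.1641  10.0509  16.3567  20.3934]
a=μᵀg=2.383663  b=𝟙ᵀg=13.877401  c=𝟙ᵀh=83.179533  D=ac−b²=5.689706
λ₁=(c·0.173−b)/D = (83.179533·0.173−13.877401)/5.689706 = 0.090103
λ₂=(a−b·0.173)/D = (2.383663−13.877401·0.173)/5.689706 = -0.003010
w* = 0.090103·g + -0.003010·h:
  w_0 = 0.090103·3.7633 + -0.003010·21.2145 = 0.2752  (Boeing)
  w_1 = 0.090103·3.1077 + -0.003010·15.1641 = 0.2344  (Starbucks)
  w_2 = 0.090103·0.9163 + -0.003010·10.0509 = 0.0523  (Qualcomm)
  w_3 = 0.090103·2.5691 + -0.003010·16.3567 = 0.1822  (Walmart)
  w_4 = 0.090103·3.5210 + -0.003010·20.3934 = 0.2559  (Unilever)
Σw_i=1.0000  μᵀw=0.1730
σ²=wᵀΣw=λ₁·μ_p+λ₂ = 0.090103·0.173 + -0.003010 = 0.012578 ≈ 0.0126

Boeing (0.2752)


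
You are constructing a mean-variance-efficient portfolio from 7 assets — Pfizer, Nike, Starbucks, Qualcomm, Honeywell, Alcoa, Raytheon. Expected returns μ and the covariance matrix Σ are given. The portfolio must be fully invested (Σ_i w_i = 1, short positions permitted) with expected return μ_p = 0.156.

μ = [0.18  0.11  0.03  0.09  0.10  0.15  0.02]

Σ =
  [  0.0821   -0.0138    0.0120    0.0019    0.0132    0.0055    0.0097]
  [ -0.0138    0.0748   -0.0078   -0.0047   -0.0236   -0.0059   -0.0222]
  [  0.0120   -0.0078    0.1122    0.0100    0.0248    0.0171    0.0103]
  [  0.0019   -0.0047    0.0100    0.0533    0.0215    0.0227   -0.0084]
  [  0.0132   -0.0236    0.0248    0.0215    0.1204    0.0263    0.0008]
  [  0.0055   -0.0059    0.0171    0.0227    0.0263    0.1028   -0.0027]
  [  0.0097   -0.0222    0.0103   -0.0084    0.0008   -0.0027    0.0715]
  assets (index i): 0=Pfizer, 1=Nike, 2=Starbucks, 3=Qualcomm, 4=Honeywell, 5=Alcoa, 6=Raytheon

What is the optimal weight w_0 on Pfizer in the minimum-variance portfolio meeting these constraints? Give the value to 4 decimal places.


u=Σ⁻¹μ = [2.3405  2.5375  -0.3271  1.3110  0.6573  1.1022  0.9855]
v=Σ⁻¹𝟙 = [11.5708  26.2420  3.5285  18.7230  6.9341  4.7066  22.3556]
a=μᵀu=1.059353  b=𝟙ᵀu=8.606783  c=𝟙ᵀv=94.060494  D=ac−b²=25.566545
λ₁=(c·0.156−b)/D = (94.060494·0.156−8.606783)/25.566545 = 0.237289
λ₂=(a−b·0.156)/D = (1.059353−8.606783·0.156)/25.566545 = -0.011081
w* = 0.237289·u + -0.011081·v:
  w_0 = 0.237289·2.3405 + -0.011081·11.5708 = 0.4272  (Pfizer)
  w_1 = 0.237289·2.5375 + -0.011081·26.2420 = 0.3113  (Nike)
  w_2 = 0.237289·-0.3271 + -0.011081·3.5285 = -0.1167  (Starbucks)
  w_3 = 0.237289·1.3110 + -0.011081·18.7230 = 0.1036  (Qualcomm)
  w_4 = 0.237289·0.6573 + -0.011081·6.9341 = 0.0791  (Honeywell)
  w_5 = 0.237289·1.1022 + -0.011081·4.7066 = 0.2094  (Alcoa)
  w_6 = 0.237289·0.9855 + -0.011081·22.3556 = -0.0139  (Raytheon)
Σw_i=1.0000  μᵀw=0.1560
σ²=wᵀΣw=λ₁·μ_p+λ₂ = 0.237289·0.156 + -0.011081 = 0.025936 ≈ 0.0259

0.4272


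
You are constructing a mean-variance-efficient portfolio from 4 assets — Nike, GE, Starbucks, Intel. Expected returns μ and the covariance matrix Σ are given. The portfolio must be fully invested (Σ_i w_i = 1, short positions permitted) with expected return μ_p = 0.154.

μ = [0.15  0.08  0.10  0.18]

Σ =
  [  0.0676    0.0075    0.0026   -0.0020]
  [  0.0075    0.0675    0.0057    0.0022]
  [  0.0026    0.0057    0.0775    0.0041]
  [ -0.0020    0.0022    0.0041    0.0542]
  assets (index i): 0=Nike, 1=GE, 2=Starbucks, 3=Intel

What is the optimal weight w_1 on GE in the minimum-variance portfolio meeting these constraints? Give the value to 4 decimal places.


0.0697

p=Σ⁻¹μ = [2.1953  0.7505  0.9871  3.2969]
q=Σ⁻¹𝟙 = [13.5938  11.8299  10.6425  17.6666]
a=μᵀp=1.081475  b=𝟙ᵀp=7.229686  c=𝟙ᵀq=53.732711  D=ac−b²=5.842210
λ₁=(c·0.154−b)/D = (53.732711·0.154−7.229686)/5.842210 = 0.178897
λ₂=(a−b·0.154)/D = (1.081475−7.229686·0.154)/5.842210 = -0.005460
w* = 0.178897·p + -0.005460·q:
  w_0 = 0.178897·2.1953 + -0.005460·13.5938 = 0.3185  (Nike)
  w_1 = 0.178897·0.7505 + -0.005460·11.8299 = 0.0697  (GE)
  w_2 = 0.178897·0.9871 + -0.005460·10.6425 = 0.1185  (Starbucks)
  w_3 = 0.178897·3.2969 + -0.005460·17.6666 = 0.4934  (Intel)
Σw_i=1.0000  μᵀw=0.1540
σ²=wᵀΣw=λ₁·μ_p+λ₂ = 0.178897·0.154 + -0.005460 = 0.022090 ≈ 0.0221


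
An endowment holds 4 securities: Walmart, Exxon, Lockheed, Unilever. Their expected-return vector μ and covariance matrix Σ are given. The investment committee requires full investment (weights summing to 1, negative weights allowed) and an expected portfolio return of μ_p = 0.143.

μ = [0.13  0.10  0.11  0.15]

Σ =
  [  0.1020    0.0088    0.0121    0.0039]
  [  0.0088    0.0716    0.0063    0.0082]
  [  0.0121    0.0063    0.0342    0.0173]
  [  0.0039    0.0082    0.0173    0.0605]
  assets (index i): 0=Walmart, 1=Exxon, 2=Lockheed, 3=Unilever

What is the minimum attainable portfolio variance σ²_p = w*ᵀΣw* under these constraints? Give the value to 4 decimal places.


p=Σ⁻¹μ = [0.9105  0.9209  1.8276  1.7732]
q=Σ⁻¹𝟙 = [6.1147  10.3843  20.7093  8.8055]
a=μᵀp=0.677469  b=𝟙ᵀp=5.432177  c=𝟙ᵀq=46.013715  D=ac−b²=1.664313
λ₁=(c·0.143−b)/D = (46.013715·0.143−5.432177)/1.664313 = 0.689644
λ₂=(a−b·0.143)/D = (0.677469−5.432177·0.143)/1.664313 = -0.059684
w* = 0.689644·p + -0.059684·q:
  w_0 = 0.689644·0.9105 + -0.059684·6.1147 = 0.2629  (Walmart)
  w_1 = 0.689644·0.9209 + -0.059684·10.3843 = 0.0153  (Exxon)
  w_2 = 0.689644·1.8276 + -0.059684·20.7093 = 0.0244  (Lockheed)
  w_3 = 0.689644·1.7732 + -0.059684·8.8055 = 0.6973  (Unilever)
Σw_i=1.0000  μᵀw=0.1430
σ²=wᵀΣw=λ₁·μ_p+λ₂ = 0.689644·0.143 + -0.059684 = 0.038935 ≈ 0.0389

0.0389


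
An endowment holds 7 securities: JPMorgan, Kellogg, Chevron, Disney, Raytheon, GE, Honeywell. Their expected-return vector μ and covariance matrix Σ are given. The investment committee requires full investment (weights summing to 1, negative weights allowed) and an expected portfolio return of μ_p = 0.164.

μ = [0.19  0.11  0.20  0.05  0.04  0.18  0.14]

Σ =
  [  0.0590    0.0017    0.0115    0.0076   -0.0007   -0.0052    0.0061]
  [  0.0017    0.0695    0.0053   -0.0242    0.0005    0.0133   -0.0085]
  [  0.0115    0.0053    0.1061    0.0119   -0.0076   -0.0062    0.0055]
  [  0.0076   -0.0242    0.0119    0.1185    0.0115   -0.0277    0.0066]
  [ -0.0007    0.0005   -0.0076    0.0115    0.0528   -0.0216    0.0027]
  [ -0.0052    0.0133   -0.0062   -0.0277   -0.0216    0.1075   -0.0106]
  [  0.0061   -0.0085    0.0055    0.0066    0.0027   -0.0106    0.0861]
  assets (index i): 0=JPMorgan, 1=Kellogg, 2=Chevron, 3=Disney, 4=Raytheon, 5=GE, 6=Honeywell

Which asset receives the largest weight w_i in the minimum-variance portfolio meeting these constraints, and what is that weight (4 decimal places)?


JPMorgan (0.3048)

u=Σ⁻¹μ = [2.8467  1.3408  1.6205  0.6534  1.7829  2.4286  1.6462]
v=Σ⁻¹𝟙 = [14.1123  15.1875  8.0471  10.8722  24.2904  17.4506  12.1531]
a=μᵀu=1.784063  b=𝟙ᵀu=12.319136  c=𝟙ᵀv=102.113102  D=ac−b²=30.415128
λ₁=(c·0.164−b)/D = (102.113102·0.164−12.319136)/30.415128 = 0.145566
λ₂=(a−b·0.164)/D = (1.784063−12.319136·0.164)/30.415128 = -0.007768
w* = 0.145566·u + -0.007768·v:
  w_0 = 0.145566·2.8467 + -0.007768·14.1123 = 0.3048  (JPMorgan)
  w_1 = 0.145566·1.3408 + -0.007768·15.1875 = 0.0772  (Kellogg)
  w_2 = 0.145566·1.6205 + -0.007768·8.0471 = 0.1734  (Chevron)
  w_3 = 0.145566·0.6534 + -0.007768·10.8722 = 0.0107  (Disney)
  w_4 = 0.145566·1.7829 + -0.007768·24.2904 = 0.0708  (Raytheon)
  w_5 = 0.145566·2.4286 + -0.007768·17.4506 = 0.2180  (GE)
  w_6 = 0.145566·1.6462 + -0.007768·12.1531 = 0.1452  (Honeywell)
Σw_i=1.0000  μᵀw=0.1640
σ²=wᵀΣw=λ₁·μ_p+λ₂ = 0.145566·0.164 + -0.007768 = 0.016105 ≈ 0.0161
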